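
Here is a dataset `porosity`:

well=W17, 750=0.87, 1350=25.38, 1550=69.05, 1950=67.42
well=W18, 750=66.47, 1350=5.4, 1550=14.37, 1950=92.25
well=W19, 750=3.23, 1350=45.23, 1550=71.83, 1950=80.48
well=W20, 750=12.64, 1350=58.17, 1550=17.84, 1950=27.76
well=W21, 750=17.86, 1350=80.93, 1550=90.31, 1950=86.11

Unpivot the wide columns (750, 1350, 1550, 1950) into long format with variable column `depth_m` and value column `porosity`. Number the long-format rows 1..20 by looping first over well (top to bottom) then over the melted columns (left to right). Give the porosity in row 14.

20 rows total (5 × 4). Row 14: index ⌊(14-1)/4⌋ = 3 into well → W20; (14-1) mod 4 = 1 into the melted columns → 1350.
So row 14 is (W20, 1350, 58.17); porosity = 58.17.

58.17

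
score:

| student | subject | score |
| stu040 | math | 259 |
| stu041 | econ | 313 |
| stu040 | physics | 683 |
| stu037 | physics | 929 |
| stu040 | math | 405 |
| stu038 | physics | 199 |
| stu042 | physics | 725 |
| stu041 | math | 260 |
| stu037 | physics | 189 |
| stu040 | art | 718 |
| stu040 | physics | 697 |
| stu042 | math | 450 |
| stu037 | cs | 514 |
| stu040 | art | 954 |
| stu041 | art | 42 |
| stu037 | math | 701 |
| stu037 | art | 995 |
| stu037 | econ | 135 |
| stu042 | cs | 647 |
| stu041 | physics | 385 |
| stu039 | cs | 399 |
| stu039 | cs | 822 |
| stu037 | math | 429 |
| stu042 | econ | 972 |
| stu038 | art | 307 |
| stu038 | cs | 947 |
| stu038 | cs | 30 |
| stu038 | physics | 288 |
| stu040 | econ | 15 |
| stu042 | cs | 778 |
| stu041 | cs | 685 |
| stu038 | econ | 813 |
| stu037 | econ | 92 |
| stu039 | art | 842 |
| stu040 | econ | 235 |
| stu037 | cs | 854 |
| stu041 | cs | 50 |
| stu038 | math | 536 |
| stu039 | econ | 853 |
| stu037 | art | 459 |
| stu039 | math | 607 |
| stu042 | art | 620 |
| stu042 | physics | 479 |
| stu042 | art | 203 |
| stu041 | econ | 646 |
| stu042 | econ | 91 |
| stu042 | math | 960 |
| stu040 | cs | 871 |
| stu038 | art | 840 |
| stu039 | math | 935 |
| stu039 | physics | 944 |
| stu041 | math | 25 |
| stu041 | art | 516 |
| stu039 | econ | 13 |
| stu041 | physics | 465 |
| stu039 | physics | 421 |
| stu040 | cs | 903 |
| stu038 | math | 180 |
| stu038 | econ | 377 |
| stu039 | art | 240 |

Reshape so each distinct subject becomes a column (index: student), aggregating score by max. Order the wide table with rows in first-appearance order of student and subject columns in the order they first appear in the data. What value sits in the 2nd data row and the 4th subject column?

With rows in first-appearance order of student, row 2 is student=stu041. subject columns in first-appearance order: math, econ, physics, art, cs; column 4 is art.
Long rows with student=stu041, subject=art: max(42, 516) = 516.

516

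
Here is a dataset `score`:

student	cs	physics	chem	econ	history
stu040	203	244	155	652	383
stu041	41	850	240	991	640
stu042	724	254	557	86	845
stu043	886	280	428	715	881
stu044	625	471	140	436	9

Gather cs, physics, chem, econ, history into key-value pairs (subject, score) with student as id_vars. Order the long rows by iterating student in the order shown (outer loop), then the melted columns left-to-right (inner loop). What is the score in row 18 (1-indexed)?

25 rows total (5 × 5). Row 18: index ⌊(18-1)/5⌋ = 3 into student → stu043; (18-1) mod 5 = 2 into the melted columns → chem.
So row 18 is (stu043, chem, 428); score = 428.

428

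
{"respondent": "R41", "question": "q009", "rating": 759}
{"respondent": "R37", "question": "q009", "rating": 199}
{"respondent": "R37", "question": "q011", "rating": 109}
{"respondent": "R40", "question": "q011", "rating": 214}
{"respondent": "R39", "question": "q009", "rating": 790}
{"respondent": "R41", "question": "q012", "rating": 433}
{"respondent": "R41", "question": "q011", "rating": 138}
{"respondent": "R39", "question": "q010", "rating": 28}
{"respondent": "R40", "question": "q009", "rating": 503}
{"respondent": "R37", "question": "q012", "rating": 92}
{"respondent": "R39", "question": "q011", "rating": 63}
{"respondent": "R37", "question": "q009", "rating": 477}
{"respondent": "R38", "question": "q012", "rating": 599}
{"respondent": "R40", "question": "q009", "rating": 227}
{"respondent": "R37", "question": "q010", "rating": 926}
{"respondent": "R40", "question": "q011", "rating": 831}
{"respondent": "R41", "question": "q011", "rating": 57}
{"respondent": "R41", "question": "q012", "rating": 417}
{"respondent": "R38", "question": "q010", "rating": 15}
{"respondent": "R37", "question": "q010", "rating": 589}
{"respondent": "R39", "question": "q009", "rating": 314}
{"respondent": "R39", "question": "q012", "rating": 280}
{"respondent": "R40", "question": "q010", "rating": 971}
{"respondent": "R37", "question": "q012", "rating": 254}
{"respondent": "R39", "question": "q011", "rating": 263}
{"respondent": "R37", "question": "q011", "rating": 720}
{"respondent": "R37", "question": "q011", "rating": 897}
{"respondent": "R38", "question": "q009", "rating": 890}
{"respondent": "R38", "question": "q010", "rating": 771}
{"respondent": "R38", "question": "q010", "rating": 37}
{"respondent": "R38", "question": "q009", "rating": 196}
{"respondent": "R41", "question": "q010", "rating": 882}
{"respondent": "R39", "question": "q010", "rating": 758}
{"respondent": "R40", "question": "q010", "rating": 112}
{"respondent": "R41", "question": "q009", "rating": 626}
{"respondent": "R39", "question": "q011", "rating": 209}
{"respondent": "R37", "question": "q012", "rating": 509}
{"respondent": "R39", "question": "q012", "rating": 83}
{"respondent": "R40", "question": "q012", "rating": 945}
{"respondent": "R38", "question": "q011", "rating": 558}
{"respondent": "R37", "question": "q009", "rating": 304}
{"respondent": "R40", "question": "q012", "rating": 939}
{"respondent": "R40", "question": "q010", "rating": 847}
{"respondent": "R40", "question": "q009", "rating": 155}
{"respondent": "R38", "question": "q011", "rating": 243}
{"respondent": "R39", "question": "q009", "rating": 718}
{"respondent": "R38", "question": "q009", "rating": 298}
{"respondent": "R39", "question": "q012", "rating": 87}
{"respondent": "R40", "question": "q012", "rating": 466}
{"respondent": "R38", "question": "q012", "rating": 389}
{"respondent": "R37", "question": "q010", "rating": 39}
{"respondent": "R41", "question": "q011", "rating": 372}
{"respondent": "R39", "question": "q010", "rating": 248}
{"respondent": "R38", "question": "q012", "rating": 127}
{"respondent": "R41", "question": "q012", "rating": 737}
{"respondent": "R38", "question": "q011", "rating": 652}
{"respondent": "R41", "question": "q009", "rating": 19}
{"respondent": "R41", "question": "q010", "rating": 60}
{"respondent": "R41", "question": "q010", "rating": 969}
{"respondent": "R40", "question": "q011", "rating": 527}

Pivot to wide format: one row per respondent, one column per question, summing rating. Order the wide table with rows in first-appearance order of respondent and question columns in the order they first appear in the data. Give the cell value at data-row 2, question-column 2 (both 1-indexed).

1726

With rows in first-appearance order of respondent, row 2 is respondent=R37. question columns in first-appearance order: q009, q011, q012, q010; column 2 is q011.
Long rows with respondent=R37, question=q011: 109 + 720 + 897 = 1726.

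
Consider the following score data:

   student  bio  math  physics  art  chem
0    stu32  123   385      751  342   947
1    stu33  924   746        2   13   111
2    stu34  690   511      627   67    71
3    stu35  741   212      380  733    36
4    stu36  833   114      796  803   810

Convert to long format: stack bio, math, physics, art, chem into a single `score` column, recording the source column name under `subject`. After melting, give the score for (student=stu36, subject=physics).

796

Unpivoting turns each (student, wide-column) pair into one long row.
The wide cell at row stu36, column physics holds 796, so the long row (stu36, physics) has score=796.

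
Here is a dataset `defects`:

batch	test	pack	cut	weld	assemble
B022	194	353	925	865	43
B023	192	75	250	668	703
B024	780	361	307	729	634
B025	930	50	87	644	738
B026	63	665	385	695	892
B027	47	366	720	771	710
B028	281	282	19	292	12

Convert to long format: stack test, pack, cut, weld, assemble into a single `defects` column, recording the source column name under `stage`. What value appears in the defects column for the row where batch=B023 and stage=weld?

Unpivoting turns each (batch, wide-column) pair into one long row.
The wide cell at row B023, column weld holds 668, so the long row (B023, weld) has defects=668.

668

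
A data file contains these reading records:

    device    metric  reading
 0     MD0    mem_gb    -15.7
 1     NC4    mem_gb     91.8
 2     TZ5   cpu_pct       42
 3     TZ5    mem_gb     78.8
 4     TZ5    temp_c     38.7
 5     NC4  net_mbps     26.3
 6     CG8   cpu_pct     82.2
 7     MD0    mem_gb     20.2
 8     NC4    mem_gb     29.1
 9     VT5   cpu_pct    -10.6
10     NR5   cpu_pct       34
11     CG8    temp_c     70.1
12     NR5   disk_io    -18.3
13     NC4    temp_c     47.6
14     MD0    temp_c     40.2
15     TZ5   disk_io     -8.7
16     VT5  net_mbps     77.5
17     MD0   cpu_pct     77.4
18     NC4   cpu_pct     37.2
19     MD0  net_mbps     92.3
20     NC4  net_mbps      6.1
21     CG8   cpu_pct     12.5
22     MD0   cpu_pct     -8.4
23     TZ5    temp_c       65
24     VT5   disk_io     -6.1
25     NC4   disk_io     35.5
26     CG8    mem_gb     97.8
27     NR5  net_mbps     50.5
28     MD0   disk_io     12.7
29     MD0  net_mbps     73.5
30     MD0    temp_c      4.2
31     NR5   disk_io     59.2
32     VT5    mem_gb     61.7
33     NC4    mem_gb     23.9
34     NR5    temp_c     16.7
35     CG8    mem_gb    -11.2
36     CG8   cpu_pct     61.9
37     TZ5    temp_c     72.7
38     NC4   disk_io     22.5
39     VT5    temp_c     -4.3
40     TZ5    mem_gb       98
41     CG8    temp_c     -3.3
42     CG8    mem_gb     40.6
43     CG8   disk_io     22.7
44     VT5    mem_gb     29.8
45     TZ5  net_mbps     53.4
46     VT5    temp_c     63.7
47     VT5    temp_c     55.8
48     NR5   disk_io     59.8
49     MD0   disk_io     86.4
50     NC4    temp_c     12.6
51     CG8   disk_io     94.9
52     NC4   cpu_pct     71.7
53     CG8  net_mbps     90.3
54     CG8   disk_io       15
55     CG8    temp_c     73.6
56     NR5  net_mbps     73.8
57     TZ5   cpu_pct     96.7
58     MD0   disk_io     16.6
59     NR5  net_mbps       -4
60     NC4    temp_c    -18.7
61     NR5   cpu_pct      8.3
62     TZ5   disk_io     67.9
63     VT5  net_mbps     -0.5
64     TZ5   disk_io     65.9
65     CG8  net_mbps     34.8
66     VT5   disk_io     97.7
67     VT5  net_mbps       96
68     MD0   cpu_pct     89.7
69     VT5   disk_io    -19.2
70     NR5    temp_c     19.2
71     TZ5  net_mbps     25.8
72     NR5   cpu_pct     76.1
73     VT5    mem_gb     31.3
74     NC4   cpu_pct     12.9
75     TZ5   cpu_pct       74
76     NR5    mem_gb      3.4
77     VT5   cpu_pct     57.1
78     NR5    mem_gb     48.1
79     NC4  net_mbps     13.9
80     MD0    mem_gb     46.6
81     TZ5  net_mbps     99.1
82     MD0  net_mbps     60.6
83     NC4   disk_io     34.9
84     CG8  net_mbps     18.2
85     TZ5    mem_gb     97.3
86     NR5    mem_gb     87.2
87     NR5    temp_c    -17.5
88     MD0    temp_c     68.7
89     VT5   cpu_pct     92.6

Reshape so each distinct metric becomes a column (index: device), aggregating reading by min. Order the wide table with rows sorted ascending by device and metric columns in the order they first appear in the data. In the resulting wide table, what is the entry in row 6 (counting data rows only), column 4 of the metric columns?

With rows sorted ascending by device, row 6 is device=VT5. metric columns in first-appearance order: mem_gb, cpu_pct, temp_c, net_mbps, disk_io; column 4 is net_mbps.
Long rows with device=VT5, metric=net_mbps: min(77.5, -0.5, 96) = -0.5.

-0.5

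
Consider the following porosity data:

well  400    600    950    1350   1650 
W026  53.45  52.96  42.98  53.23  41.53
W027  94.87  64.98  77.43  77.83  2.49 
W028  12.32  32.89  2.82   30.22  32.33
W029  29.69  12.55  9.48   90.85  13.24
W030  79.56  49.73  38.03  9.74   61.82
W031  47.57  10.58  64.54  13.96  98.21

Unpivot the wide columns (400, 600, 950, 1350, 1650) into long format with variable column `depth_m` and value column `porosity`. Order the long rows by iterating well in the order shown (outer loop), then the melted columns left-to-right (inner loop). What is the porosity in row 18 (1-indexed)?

9.48

30 rows total (6 × 5). Row 18: index ⌊(18-1)/5⌋ = 3 into well → W029; (18-1) mod 5 = 2 into the melted columns → 950.
So row 18 is (W029, 950, 9.48); porosity = 9.48.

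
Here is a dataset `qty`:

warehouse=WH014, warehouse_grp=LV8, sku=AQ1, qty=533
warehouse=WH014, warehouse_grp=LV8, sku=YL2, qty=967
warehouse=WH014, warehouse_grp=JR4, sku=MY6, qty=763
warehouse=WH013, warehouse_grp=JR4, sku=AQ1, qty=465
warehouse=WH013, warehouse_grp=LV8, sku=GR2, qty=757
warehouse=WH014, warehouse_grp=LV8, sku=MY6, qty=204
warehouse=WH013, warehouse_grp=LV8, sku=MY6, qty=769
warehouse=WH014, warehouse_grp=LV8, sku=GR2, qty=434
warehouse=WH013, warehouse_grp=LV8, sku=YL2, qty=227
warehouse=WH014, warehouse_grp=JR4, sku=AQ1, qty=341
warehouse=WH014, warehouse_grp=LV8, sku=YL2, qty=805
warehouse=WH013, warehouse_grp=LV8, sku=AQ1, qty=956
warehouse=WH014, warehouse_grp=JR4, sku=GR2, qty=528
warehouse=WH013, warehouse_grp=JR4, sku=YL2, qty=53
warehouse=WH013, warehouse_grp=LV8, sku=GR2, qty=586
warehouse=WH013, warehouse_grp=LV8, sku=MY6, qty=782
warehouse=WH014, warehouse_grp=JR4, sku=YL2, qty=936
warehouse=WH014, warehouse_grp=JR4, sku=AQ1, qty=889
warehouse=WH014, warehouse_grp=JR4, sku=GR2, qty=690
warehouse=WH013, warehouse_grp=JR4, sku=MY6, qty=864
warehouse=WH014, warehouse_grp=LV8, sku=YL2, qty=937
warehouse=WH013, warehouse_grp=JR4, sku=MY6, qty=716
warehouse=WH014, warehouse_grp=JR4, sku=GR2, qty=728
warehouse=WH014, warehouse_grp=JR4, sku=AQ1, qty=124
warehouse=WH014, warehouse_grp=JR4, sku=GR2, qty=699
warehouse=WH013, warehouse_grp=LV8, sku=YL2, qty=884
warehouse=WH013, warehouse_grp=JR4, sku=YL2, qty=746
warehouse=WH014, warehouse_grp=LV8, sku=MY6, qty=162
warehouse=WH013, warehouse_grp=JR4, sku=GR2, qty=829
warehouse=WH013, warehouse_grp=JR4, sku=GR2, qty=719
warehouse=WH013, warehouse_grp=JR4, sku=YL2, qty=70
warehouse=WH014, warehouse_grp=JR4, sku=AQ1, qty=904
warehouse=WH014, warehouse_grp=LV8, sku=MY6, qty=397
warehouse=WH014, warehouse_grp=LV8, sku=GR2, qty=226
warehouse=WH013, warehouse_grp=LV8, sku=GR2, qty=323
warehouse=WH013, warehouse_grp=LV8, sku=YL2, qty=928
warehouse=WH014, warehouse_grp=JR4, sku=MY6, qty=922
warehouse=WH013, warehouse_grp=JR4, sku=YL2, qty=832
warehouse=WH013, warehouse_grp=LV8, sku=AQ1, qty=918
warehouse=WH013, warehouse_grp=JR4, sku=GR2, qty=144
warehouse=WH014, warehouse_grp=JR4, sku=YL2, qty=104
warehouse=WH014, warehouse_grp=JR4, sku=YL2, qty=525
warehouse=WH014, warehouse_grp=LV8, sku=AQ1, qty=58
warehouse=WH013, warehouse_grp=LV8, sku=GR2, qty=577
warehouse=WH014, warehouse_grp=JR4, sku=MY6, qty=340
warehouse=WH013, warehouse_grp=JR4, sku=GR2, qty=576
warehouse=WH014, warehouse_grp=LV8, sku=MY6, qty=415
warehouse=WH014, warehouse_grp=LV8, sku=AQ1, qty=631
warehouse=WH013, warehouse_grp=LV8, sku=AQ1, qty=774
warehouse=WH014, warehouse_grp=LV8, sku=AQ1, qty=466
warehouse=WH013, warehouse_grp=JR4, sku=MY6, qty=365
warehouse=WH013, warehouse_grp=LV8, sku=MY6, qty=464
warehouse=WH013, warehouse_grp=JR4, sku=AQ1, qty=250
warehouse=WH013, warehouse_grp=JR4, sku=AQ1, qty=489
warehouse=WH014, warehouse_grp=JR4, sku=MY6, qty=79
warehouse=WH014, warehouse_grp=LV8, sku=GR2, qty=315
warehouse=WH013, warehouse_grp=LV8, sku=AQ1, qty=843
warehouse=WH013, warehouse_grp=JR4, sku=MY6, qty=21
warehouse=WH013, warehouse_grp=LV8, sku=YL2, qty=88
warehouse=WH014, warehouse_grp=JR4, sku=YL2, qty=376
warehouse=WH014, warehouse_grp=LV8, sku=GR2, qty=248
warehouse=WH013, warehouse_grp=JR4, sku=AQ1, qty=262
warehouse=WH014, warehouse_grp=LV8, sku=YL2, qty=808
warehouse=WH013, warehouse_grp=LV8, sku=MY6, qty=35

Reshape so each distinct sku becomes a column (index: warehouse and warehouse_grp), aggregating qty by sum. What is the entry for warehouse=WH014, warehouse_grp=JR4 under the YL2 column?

Rows with warehouse=WH014, warehouse_grp=JR4 and sku=YL2: qty values are 936, 104, 525, 376.
936 + 104 + 525 + 376 = 1941.

1941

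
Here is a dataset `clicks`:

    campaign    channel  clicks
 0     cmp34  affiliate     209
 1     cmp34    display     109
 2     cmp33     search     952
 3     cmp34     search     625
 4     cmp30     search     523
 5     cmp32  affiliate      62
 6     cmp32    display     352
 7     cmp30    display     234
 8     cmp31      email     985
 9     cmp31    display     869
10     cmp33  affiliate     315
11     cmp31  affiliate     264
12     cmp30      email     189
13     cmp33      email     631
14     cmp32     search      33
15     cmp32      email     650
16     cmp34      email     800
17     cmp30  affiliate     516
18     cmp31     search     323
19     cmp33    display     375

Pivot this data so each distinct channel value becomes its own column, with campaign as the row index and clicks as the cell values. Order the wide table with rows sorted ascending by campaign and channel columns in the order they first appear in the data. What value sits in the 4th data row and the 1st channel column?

315

With rows sorted ascending by campaign, row 4 is campaign=cmp33. channel columns in first-appearance order: affiliate, display, search, email; column 1 is affiliate.
Long rows with campaign=cmp33, channel=affiliate: clicks = 315.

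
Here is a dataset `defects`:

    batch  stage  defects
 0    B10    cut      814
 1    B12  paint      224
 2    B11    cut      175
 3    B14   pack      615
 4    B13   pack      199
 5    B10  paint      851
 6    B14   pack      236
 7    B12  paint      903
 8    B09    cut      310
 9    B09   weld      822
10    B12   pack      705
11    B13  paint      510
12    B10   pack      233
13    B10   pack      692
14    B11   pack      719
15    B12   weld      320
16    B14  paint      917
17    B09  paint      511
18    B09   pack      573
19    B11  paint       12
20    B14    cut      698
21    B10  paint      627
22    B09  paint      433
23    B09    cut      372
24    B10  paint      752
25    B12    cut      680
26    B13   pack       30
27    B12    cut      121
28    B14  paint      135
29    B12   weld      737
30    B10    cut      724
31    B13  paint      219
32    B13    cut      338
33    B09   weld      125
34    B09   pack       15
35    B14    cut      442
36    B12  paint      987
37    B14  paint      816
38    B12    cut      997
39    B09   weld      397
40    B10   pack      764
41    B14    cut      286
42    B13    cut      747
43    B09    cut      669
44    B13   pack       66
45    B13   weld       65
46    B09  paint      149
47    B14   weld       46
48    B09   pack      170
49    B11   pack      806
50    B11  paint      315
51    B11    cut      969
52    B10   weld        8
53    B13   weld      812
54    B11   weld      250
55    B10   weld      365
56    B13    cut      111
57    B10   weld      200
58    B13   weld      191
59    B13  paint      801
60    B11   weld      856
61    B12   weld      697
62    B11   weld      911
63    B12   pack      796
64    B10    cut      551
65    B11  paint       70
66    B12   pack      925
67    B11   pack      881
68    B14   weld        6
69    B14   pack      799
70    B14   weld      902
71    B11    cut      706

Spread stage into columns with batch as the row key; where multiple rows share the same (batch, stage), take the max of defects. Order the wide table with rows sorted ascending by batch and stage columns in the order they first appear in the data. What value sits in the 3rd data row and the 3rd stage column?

881

With rows sorted ascending by batch, row 3 is batch=B11. stage columns in first-appearance order: cut, paint, pack, weld; column 3 is pack.
Long rows with batch=B11, stage=pack: max(719, 806, 881) = 881.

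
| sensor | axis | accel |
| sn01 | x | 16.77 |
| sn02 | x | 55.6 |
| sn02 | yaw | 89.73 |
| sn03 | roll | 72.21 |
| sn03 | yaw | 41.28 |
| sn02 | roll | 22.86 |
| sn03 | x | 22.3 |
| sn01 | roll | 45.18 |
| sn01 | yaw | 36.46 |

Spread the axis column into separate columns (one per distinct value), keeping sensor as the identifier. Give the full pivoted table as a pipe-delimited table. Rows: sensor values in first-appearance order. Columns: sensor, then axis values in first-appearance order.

Columns: sensor plus the 3 distinct axis values (x, yaw, roll).
For example, row sn01 column x takes accel=16.77 from the long row (sn01, x).

| sensor | x | yaw | roll |
| sn01 | 16.77 | 36.46 | 45.18 |
| sn02 | 55.6 | 89.73 | 22.86 |
| sn03 | 22.3 | 41.28 | 72.21 |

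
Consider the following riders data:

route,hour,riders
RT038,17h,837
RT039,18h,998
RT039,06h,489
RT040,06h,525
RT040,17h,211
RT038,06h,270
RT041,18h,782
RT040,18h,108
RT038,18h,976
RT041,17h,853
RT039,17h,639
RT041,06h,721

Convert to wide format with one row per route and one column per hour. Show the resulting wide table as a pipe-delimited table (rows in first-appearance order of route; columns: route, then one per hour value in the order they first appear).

| route | 17h | 18h | 06h |
| RT038 | 837 | 976 | 270 |
| RT039 | 639 | 998 | 489 |
| RT040 | 211 | 108 | 525 |
| RT041 | 853 | 782 | 721 |

Columns: route plus the 3 distinct hour values (17h, 18h, 06h).
For example, row RT038 column 17h takes riders=837 from the long row (RT038, 17h).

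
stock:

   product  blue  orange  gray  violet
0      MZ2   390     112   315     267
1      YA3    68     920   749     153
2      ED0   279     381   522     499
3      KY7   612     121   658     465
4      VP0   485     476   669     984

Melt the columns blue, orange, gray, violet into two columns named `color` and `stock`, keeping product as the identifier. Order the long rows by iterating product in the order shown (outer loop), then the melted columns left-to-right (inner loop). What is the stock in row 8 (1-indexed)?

153

20 rows total (5 × 4). Row 8: index ⌊(8-1)/4⌋ = 1 into product → YA3; (8-1) mod 4 = 3 into the melted columns → violet.
So row 8 is (YA3, violet, 153); stock = 153.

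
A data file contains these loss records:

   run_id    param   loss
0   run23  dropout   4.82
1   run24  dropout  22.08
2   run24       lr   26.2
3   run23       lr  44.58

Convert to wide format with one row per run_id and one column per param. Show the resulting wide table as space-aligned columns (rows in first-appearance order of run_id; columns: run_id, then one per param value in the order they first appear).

Columns: run_id plus the 2 distinct param values (dropout, lr).
For example, row run23 column dropout takes loss=4.82 from the long row (run23, dropout).

run_id  dropout  lr   
run23   4.82     44.58
run24   22.08    26.2 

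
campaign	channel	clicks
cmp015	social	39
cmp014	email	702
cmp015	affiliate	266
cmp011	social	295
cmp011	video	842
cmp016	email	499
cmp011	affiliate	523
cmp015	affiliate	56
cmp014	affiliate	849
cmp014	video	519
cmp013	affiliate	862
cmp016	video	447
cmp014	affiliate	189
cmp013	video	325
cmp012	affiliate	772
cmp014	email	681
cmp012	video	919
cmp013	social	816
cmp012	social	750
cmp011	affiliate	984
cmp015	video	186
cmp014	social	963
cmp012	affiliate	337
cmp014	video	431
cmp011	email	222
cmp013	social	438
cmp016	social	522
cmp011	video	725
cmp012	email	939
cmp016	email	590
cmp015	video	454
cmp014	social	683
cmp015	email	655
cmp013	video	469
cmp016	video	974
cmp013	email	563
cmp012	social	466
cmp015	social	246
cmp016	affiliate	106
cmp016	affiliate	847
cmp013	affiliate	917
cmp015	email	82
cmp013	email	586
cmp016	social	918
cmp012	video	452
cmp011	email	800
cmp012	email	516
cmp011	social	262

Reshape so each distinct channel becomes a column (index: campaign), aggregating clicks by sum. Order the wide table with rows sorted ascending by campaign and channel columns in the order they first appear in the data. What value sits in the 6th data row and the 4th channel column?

1421

With rows sorted ascending by campaign, row 6 is campaign=cmp016. channel columns in first-appearance order: social, email, affiliate, video; column 4 is video.
Long rows with campaign=cmp016, channel=video: 447 + 974 = 1421.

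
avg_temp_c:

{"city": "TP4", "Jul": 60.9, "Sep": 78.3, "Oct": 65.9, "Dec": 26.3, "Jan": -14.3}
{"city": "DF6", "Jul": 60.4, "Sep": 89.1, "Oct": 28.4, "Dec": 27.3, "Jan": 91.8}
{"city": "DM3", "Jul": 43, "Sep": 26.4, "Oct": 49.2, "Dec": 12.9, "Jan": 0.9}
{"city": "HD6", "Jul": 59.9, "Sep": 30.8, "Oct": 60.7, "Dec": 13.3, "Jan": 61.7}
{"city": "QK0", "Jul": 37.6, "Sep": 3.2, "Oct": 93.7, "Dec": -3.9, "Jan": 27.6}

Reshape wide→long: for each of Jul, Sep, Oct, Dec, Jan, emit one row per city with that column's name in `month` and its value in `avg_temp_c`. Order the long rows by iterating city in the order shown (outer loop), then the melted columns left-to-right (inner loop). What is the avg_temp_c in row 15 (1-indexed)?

0.9

25 rows total (5 × 5). Row 15: index ⌊(15-1)/5⌋ = 2 into city → DM3; (15-1) mod 5 = 4 into the melted columns → Jan.
So row 15 is (DM3, Jan, 0.9); avg_temp_c = 0.9.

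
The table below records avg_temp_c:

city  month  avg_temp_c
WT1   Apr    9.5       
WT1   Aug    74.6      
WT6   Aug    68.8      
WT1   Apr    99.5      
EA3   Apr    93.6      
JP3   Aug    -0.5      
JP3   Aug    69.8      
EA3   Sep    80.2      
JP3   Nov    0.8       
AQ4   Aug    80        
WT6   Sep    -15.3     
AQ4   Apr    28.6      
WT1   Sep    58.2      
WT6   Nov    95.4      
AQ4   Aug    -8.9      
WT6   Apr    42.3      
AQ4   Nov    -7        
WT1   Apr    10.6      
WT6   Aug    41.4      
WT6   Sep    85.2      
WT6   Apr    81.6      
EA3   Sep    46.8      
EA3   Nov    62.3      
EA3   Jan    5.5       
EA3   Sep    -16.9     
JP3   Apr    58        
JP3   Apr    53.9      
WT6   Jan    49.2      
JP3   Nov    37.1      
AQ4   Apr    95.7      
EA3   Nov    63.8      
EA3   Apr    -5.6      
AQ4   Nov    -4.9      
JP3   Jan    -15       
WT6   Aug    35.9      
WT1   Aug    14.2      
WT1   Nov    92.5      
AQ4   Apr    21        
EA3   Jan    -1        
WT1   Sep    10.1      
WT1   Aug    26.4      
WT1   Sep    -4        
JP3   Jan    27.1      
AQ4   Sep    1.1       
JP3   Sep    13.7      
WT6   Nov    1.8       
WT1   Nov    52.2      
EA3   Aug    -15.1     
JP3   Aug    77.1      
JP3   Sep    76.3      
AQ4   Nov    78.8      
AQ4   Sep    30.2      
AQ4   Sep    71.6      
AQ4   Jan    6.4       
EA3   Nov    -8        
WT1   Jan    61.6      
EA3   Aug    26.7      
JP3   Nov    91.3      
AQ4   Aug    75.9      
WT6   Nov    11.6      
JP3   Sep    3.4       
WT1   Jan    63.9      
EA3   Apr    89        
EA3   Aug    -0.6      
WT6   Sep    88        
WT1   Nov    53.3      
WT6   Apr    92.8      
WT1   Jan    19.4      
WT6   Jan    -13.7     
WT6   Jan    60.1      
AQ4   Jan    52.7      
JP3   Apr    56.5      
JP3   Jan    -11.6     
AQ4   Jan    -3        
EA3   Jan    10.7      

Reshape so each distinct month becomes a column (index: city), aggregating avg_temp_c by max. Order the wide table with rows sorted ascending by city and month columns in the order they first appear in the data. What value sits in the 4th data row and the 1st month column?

99.5

With rows sorted ascending by city, row 4 is city=WT1. month columns in first-appearance order: Apr, Aug, Sep, Nov, Jan; column 1 is Apr.
Long rows with city=WT1, month=Apr: max(9.5, 99.5, 10.6) = 99.5.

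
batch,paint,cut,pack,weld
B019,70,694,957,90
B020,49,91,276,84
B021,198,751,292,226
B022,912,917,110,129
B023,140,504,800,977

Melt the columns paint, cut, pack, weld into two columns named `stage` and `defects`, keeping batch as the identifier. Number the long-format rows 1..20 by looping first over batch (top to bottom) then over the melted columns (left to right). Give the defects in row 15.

20 rows total (5 × 4). Row 15: index ⌊(15-1)/4⌋ = 3 into batch → B022; (15-1) mod 4 = 2 into the melted columns → pack.
So row 15 is (B022, pack, 110); defects = 110.

110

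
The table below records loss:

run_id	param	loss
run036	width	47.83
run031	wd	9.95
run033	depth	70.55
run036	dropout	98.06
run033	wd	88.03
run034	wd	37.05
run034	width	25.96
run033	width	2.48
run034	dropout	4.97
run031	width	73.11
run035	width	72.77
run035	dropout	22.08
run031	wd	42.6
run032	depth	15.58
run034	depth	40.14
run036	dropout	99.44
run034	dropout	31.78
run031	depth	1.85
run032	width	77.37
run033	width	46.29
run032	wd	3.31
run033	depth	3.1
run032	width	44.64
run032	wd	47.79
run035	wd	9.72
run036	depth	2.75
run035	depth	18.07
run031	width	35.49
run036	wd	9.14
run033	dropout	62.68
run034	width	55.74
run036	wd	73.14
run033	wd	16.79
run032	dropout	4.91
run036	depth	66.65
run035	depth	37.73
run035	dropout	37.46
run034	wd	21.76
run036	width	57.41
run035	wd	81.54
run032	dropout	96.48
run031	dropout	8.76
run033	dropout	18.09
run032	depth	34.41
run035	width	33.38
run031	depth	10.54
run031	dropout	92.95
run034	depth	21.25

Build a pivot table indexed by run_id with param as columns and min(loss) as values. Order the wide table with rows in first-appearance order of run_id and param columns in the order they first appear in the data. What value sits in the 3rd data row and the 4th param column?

18.09

With rows in first-appearance order of run_id, row 3 is run_id=run033. param columns in first-appearance order: width, wd, depth, dropout; column 4 is dropout.
Long rows with run_id=run033, param=dropout: min(62.68, 18.09) = 18.09.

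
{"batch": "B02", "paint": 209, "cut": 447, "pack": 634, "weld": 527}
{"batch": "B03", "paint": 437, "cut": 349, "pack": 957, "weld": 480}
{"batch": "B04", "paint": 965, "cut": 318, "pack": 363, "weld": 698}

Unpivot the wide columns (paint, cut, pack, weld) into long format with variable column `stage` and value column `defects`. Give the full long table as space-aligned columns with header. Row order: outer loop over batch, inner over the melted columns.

Each (batch, column) pair becomes one row: 3 × 4 = 12 rows.
For example, (B02, paint) → defects=209.

batch  stage  defects
B02    paint  209    
B02    cut    447    
B02    pack   634    
B02    weld   527    
B03    paint  437    
B03    cut    349    
B03    pack   957    
B03    weld   480    
B04    paint  965    
B04    cut    318    
B04    pack   363    
B04    weld   698    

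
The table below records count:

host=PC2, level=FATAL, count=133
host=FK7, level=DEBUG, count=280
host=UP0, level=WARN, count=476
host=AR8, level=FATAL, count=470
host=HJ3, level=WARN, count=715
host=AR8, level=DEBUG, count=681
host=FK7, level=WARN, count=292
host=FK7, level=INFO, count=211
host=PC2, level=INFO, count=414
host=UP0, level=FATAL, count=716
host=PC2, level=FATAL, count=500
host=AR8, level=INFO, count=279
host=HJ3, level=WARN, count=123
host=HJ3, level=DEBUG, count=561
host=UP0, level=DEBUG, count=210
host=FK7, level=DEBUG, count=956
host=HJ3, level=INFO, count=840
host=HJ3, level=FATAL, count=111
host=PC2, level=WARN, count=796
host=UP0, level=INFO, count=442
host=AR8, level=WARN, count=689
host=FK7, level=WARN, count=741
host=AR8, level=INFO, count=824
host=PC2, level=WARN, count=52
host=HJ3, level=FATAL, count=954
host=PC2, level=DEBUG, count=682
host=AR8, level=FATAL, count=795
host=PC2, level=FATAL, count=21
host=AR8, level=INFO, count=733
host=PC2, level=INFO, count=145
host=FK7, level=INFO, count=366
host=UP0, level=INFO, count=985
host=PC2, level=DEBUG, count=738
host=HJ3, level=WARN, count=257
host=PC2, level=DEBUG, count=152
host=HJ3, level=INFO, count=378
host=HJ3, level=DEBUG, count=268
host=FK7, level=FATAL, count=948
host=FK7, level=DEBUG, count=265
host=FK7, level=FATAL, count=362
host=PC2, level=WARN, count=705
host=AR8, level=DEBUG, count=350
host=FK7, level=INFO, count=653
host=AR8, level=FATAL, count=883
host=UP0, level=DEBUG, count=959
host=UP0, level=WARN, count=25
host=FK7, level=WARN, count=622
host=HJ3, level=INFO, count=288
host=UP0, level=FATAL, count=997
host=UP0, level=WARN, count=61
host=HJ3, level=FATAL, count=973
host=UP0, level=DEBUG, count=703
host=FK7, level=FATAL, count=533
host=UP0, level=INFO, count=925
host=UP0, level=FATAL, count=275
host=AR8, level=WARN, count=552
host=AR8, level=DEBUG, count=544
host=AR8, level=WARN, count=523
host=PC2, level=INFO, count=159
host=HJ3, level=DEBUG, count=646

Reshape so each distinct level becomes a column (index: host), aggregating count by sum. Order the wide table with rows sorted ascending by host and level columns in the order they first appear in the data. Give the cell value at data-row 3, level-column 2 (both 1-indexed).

1475

With rows sorted ascending by host, row 3 is host=HJ3. level columns in first-appearance order: FATAL, DEBUG, WARN, INFO; column 2 is DEBUG.
Long rows with host=HJ3, level=DEBUG: 561 + 268 + 646 = 1475.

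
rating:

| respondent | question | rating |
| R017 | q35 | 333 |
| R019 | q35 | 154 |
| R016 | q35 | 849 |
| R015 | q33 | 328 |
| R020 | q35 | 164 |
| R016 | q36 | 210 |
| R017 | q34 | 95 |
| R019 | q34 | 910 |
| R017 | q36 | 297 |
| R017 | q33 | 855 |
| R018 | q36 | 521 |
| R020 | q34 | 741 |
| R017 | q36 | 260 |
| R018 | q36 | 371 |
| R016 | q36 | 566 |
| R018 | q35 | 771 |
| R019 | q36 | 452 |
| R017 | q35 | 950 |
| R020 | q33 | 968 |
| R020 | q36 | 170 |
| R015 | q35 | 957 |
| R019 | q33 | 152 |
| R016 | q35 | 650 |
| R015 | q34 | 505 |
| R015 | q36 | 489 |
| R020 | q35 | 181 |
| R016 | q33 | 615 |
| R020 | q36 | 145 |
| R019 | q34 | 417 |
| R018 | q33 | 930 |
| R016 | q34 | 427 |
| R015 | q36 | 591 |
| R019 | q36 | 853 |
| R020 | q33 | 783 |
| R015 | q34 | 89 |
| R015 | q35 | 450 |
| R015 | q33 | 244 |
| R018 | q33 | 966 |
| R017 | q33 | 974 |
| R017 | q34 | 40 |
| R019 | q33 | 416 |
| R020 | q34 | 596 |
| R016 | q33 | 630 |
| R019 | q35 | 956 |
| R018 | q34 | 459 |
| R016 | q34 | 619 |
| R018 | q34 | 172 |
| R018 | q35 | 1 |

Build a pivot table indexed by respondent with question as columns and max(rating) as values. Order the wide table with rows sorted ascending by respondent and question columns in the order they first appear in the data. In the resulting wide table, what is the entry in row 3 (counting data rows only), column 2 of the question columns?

974

With rows sorted ascending by respondent, row 3 is respondent=R017. question columns in first-appearance order: q35, q33, q36, q34; column 2 is q33.
Long rows with respondent=R017, question=q33: max(855, 974) = 974.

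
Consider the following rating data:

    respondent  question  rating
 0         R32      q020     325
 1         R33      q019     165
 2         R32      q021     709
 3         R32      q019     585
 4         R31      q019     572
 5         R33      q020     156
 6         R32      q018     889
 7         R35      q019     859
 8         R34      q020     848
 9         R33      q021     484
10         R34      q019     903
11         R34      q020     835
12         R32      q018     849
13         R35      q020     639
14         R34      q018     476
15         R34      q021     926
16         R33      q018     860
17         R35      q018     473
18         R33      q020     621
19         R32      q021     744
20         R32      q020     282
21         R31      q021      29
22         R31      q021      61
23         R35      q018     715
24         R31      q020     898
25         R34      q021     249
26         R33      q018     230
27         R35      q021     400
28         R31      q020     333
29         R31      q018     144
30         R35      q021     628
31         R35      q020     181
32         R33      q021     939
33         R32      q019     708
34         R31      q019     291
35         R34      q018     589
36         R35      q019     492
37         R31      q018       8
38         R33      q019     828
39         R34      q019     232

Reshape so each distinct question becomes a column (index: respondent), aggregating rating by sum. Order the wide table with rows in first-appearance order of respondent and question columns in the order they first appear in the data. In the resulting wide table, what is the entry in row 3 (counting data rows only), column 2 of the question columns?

863

With rows in first-appearance order of respondent, row 3 is respondent=R31. question columns in first-appearance order: q020, q019, q021, q018; column 2 is q019.
Long rows with respondent=R31, question=q019: 572 + 291 = 863.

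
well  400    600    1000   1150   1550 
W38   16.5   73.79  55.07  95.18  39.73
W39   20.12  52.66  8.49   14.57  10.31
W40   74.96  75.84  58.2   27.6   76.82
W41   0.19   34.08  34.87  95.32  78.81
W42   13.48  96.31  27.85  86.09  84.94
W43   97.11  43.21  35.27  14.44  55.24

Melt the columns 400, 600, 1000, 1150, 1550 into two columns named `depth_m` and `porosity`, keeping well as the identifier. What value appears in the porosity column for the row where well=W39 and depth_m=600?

52.66

Unpivoting turns each (well, wide-column) pair into one long row.
The wide cell at row W39, column 600 holds 52.66, so the long row (W39, 600) has porosity=52.66.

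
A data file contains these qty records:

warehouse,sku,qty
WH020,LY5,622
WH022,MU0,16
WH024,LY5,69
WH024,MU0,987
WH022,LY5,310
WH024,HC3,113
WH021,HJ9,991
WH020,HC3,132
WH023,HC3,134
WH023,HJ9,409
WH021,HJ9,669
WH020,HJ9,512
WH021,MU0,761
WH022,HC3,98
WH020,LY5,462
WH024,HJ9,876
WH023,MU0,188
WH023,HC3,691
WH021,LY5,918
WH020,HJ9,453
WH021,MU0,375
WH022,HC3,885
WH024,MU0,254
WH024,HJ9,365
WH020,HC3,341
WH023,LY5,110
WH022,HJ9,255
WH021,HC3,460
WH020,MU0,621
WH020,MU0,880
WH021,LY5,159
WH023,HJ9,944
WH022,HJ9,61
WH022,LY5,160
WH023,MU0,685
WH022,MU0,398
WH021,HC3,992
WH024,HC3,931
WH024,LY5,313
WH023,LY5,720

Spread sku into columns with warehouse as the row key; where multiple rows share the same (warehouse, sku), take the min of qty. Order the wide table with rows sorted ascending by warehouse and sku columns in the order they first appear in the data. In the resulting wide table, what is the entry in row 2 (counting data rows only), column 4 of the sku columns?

669

With rows sorted ascending by warehouse, row 2 is warehouse=WH021. sku columns in first-appearance order: LY5, MU0, HC3, HJ9; column 4 is HJ9.
Long rows with warehouse=WH021, sku=HJ9: min(991, 669) = 669.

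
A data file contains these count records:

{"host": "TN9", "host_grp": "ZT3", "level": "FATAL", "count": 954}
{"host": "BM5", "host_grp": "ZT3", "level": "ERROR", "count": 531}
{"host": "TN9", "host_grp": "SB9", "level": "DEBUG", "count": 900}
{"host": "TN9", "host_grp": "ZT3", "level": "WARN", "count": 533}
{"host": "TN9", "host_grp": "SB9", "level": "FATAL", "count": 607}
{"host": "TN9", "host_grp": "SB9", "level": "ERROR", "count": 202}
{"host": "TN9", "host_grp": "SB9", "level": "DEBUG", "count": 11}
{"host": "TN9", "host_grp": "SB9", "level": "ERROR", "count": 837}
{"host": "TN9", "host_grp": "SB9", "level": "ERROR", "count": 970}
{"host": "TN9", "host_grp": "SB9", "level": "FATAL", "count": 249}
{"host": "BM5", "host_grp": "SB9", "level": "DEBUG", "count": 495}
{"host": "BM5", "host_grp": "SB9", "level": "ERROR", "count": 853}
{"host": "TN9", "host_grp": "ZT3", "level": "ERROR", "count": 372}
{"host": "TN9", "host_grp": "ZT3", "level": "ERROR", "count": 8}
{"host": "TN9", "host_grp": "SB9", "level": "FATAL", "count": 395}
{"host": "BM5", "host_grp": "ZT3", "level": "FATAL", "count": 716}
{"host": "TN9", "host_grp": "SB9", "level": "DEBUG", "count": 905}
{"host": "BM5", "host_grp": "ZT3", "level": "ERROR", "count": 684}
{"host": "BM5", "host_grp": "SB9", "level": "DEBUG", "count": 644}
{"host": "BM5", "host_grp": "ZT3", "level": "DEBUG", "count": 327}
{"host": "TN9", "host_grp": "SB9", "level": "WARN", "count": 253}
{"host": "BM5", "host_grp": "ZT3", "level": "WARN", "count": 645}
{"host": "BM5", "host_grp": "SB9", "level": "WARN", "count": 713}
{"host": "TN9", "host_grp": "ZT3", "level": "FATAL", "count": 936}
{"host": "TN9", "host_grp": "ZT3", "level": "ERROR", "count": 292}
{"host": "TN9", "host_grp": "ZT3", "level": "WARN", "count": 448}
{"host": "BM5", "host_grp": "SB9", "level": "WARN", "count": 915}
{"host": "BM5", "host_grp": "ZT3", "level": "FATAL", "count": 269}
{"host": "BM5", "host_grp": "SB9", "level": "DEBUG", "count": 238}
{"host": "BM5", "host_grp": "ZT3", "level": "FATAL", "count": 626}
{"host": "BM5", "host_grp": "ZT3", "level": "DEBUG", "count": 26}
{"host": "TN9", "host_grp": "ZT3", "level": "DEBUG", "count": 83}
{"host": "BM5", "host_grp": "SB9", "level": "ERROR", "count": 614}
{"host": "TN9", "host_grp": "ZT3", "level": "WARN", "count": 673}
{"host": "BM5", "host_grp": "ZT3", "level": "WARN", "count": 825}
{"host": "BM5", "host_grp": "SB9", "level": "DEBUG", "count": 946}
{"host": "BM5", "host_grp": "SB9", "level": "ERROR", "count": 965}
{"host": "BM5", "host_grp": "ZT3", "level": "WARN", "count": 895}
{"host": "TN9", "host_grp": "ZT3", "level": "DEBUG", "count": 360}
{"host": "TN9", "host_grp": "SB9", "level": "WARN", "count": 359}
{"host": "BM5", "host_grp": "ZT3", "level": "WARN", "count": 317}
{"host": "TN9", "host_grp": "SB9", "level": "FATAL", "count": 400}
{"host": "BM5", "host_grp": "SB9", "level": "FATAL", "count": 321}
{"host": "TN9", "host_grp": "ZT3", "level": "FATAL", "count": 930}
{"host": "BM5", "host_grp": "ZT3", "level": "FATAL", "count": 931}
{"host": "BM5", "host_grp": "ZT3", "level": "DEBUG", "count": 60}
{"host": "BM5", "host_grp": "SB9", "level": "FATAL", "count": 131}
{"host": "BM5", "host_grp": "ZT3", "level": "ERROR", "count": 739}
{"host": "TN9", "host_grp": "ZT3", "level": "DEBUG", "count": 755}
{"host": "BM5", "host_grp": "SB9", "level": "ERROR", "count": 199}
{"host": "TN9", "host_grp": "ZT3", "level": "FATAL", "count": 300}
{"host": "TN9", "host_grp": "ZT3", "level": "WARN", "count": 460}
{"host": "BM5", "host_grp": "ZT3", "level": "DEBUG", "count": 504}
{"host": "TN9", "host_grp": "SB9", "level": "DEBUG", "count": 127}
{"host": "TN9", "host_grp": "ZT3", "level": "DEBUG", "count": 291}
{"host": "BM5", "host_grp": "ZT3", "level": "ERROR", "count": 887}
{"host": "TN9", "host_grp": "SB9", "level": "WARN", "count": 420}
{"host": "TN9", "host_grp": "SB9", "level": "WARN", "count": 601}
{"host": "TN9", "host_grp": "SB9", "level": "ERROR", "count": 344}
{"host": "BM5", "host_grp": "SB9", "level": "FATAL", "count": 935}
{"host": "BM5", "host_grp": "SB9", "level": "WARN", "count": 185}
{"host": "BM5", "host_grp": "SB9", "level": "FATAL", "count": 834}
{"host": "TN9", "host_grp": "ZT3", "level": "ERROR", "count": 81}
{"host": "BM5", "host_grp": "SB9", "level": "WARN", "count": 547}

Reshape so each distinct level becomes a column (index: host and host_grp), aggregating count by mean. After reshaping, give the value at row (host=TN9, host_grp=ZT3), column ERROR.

Rows with host=TN9, host_grp=ZT3 and level=ERROR: count values are 372, 8, 292, 81.
(372 + 8 + 292 + 81) / 4 = 188.25.

188.25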